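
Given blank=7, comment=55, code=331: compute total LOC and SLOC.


Total LOC = blank + comment + code
Total LOC = 7 + 55 + 331 = 393
SLOC (source only) = code = 331

Total LOC: 393, SLOC: 331


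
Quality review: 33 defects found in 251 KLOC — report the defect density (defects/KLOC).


Defect density = defects / KLOC
Defect density = 33 / 251
Defect density = 0.131 defects/KLOC

0.131 defects/KLOC


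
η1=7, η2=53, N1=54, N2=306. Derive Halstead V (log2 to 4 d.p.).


Formula: V = N * log2(η), where N = N1 + N2 and η = η1 + η2
η = 7 + 53 = 60
N = 54 + 306 = 360
log2(60) ≈ 5.9069
V = 360 * 5.9069 = 2126.48

2126.48


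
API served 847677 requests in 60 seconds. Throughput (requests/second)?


Formula: throughput = requests / seconds
throughput = 847677 / 60
throughput = 14127.95 requests/second

14127.95 requests/second


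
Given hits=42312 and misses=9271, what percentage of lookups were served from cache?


Formula: hit rate = hits / (hits + misses) * 100
hit rate = 42312 / (42312 + 9271) * 100
hit rate = 42312 / 51583 * 100
hit rate = 82.03%

82.03%


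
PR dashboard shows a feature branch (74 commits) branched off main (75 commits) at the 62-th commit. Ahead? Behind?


Common ancestor: commit #62
feature commits after divergence: 74 - 62 = 12
main commits after divergence: 75 - 62 = 13
feature is 12 commits ahead of main
main is 13 commits ahead of feature

feature ahead: 12, main ahead: 13


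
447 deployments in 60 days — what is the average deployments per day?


Formula: deployments per day = releases / days
= 447 / 60
= 7.45 deploys/day
(equivalently, 52.15 deploys/week)

7.45 deploys/day


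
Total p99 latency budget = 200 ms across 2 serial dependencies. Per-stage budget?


Formula: per_stage = total_budget / stages
per_stage = 200 / 2
per_stage = 100.0 ms

100.0 ms


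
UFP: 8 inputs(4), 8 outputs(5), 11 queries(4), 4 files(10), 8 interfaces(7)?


UFP = EI*4 + EO*5 + EQ*4 + ILF*10 + EIF*7
UFP = 8*4 + 8*5 + 11*4 + 4*10 + 8*7
UFP = 32 + 40 + 44 + 40 + 56
UFP = 212

212


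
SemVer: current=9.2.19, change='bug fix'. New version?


Current: 9.2.19
Change category: 'bug fix' → patch bump
SemVer rule: patch bump → increment PATCH (MAJOR and MINOR unchanged)
New: 9.2.20

9.2.20


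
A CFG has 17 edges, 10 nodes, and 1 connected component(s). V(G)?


Formula: V(G) = E - N + 2P
V(G) = 17 - 10 + 2*1
V(G) = 7 + 2
V(G) = 9

9


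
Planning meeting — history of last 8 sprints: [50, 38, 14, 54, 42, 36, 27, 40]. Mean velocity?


Formula: Avg velocity = Total points / Number of sprints
Points: [50, 38, 14, 54, 42, 36, 27, 40]
Sum = 50 + 38 + 14 + 54 + 42 + 36 + 27 + 40 = 301
Avg velocity = 301 / 8 = 37.63 points/sprint

37.63 points/sprint


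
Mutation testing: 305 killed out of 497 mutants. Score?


Mutation score = killed / total * 100
Mutation score = 305 / 497 * 100
Mutation score = 61.37%

61.37%


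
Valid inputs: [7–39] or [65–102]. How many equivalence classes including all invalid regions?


Valid ranges: [7,39] and [65,102]
Class 1: x < 7 — invalid
Class 2: 7 ≤ x ≤ 39 — valid
Class 3: 39 < x < 65 — invalid (gap between ranges)
Class 4: 65 ≤ x ≤ 102 — valid
Class 5: x > 102 — invalid
Total equivalence classes: 5

5 equivalence classes


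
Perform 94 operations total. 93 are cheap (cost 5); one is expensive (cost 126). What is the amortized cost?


Formula: Amortized cost = Total cost / Operations
Total cost = (93 * 5) + (1 * 126)
Total cost = 465 + 126 = 591
Amortized = 591 / 94 = 6.2872

6.2872


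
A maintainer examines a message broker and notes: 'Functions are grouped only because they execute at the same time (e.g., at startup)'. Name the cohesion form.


Reasoning: Related by timing only
Type: Temporal cohesion

Temporal cohesion


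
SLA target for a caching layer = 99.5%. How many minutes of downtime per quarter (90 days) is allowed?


Formula: allowed downtime = period * (100 - SLA) / 100
Period (quarter (90 days)) = 129600 minutes
Unavailability fraction = (100 - 99.5) / 100
Allowed downtime = 129600 * (100 - 99.5) / 100
Allowed downtime = 648.0 minutes

648.0 minutes


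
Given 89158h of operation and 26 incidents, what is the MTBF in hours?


Formula: MTBF = Total operating time / Number of failures
MTBF = 89158 / 26
MTBF = 3429.15 hours

3429.15 hours


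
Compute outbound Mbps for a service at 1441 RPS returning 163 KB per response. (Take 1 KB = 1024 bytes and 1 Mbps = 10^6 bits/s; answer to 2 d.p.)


Formula: Mbps = payload_bytes * RPS * 8 / 1e6
Payload per request = 163 KB = 163 * 1024 = 166912 bytes
Total bytes/sec = 166912 * 1441 = 240520192
Total bits/sec = 240520192 * 8 = 1924161536
Mbps = 1924161536 / 1e6 = 1924.16

1924.16 Mbps


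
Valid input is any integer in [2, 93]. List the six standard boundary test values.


Range: [2, 93]
Boundaries: just below min, min, min+1, max-1, max, just above max
Values: [1, 2, 3, 92, 93, 94]

[1, 2, 3, 92, 93, 94]


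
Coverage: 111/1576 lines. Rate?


Coverage = covered / total * 100
Coverage = 111 / 1576 * 100
Coverage = 7.04%

7.04%


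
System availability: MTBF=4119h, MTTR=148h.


Availability = MTBF / (MTBF + MTTR)
Availability = 4119 / (4119 + 148)
Availability = 4119 / 4267
Availability = 96.5315%

96.5315%


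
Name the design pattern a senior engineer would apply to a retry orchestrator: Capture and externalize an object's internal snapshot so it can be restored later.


This matches the Memento pattern

Memento


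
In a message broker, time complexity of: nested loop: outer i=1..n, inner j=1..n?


Reasoning: n iterations times n iterations
Complexity: O(n^2)

O(n^2)


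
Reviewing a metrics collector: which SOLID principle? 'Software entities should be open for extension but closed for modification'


This describes the Open/Closed Principle (OCP)

Open/Closed Principle (OCP)


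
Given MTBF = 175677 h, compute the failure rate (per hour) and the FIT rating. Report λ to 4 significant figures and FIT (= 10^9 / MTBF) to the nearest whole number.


Formula: λ = 1 / MTBF; FIT = λ × 1e9 = 1e9 / MTBF
λ = 1 / 175677 ≈ 5.692e-06 failures/hour
FIT = 1e9 / 175677 ≈ 5692 failures per 1e9 hours (nearest whole number)

λ = 5.692e-06 /h, FIT = 5692


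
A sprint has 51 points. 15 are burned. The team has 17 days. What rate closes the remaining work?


Formula: Required rate = Remaining points / Days left
Remaining = 51 - 15 = 36 points
Required rate = 36 / 17 = 2.12 points/day

2.12 points/day


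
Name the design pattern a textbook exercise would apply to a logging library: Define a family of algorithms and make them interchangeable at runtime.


This matches the Strategy pattern

Strategy


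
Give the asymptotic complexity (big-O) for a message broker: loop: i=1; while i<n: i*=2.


Reasoning: i doubles each step so iterations are log2(n)
Complexity: O(log n)

O(log n)


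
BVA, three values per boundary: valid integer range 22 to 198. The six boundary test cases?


Range: [22, 198]
Boundaries: just below min, min, min+1, max-1, max, just above max
Values: [21, 22, 23, 197, 198, 199]

[21, 22, 23, 197, 198, 199]


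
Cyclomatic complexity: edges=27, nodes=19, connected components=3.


Formula: V(G) = E - N + 2P
V(G) = 27 - 19 + 2*3
V(G) = 8 + 6
V(G) = 14

14


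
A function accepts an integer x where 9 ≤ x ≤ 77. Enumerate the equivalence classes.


Valid range: [9, 77]
Class 1: x < 9 — invalid
Class 2: 9 ≤ x ≤ 77 — valid
Class 3: x > 77 — invalid
Total equivalence classes: 3

3 equivalence classes


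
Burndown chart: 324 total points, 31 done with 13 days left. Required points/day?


Formula: Required rate = Remaining points / Days left
Remaining = 324 - 31 = 293 points
Required rate = 293 / 13 = 22.54 points/day

22.54 points/day


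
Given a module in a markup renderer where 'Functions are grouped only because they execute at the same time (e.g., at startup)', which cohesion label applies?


Reasoning: Related by timing only
Type: Temporal cohesion

Temporal cohesion


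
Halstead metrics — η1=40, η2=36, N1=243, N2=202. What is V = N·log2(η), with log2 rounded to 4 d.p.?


Formula: V = N * log2(η), where N = N1 + N2 and η = η1 + η2
η = 40 + 36 = 76
N = 243 + 202 = 445
log2(76) ≈ 6.2479
V = 445 * 6.2479 = 2780.32

2780.32


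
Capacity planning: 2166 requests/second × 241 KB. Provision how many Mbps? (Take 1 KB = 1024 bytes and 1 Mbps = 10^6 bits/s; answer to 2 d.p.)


Formula: Mbps = payload_bytes * RPS * 8 / 1e6
Payload per request = 241 KB = 241 * 1024 = 246784 bytes
Total bytes/sec = 246784 * 2166 = 534534144
Total bits/sec = 534534144 * 8 = 4276273152
Mbps = 4276273152 / 1e6 = 4276.27

4276.27 Mbps


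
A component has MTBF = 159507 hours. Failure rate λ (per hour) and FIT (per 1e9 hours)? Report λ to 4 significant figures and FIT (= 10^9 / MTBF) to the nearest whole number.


Formula: λ = 1 / MTBF; FIT = λ × 1e9 = 1e9 / MTBF
λ = 1 / 159507 ≈ 6.269e-06 failures/hour
FIT = 1e9 / 159507 ≈ 6269 failures per 1e9 hours (nearest whole number)

λ = 6.269e-06 /h, FIT = 6269


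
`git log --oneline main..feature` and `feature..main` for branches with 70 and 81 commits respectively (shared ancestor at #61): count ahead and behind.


Common ancestor: commit #61
feature commits after divergence: 70 - 61 = 9
main commits after divergence: 81 - 61 = 20
feature is 9 commits ahead of main
main is 20 commits ahead of feature

feature ahead: 9, main ahead: 20


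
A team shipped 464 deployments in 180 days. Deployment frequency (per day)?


Formula: deployments per day = releases / days
= 464 / 180
= 2.578 deploys/day
(equivalently, 18.04 deploys/week)

2.578 deploys/day


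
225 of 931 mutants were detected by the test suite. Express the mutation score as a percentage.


Mutation score = killed / total * 100
Mutation score = 225 / 931 * 100
Mutation score = 24.17%

24.17%


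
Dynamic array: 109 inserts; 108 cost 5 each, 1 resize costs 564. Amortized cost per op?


Formula: Amortized cost = Total cost / Operations
Total cost = (108 * 5) + (1 * 564)
Total cost = 540 + 564 = 1104
Amortized = 1104 / 109 = 10.1284

10.1284


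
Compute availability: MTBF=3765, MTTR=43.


Availability = MTBF / (MTBF + MTTR)
Availability = 3765 / (3765 + 43)
Availability = 3765 / 3808
Availability = 98.8708%

98.8708%


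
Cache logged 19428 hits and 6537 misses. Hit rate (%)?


Formula: hit rate = hits / (hits + misses) * 100
hit rate = 19428 / (19428 + 6537) * 100
hit rate = 19428 / 25965 * 100
hit rate = 74.82%

74.82%


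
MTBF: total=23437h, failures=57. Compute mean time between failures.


Formula: MTBF = Total operating time / Number of failures
MTBF = 23437 / 57
MTBF = 411.18 hours

411.18 hours


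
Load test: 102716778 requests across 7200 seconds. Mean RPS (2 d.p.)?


Formula: throughput = requests / seconds
throughput = 102716778 / 7200
throughput = 14266.22 requests/second

14266.22 requests/second


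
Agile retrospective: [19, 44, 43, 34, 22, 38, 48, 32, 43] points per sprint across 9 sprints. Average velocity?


Formula: Avg velocity = Total points / Number of sprints
Points: [19, 44, 43, 34, 22, 38, 48, 32, 43]
Sum = 19 + 44 + 43 + 34 + 22 + 38 + 48 + 32 + 43 = 323
Avg velocity = 323 / 9 = 35.89 points/sprint

35.89 points/sprint


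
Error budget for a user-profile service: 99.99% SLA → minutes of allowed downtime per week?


Formula: allowed downtime = period * (100 - SLA) / 100
Period (week) = 10080 minutes
Unavailability fraction = (100 - 99.99) / 100
Allowed downtime = 10080 * (100 - 99.99) / 100
Allowed downtime = 1.008 minutes

1.008 minutes


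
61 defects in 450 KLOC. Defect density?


Defect density = defects / KLOC
Defect density = 61 / 450
Defect density = 0.136 defects/KLOC

0.136 defects/KLOC


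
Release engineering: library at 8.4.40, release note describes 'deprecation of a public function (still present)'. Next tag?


Current: 8.4.40
Change category: 'deprecation of a public function (still present)' → minor bump
SemVer rule: minor bump → increment MINOR, reset PATCH to 0 (MAJOR unchanged)
New: 8.5.0

8.5.0


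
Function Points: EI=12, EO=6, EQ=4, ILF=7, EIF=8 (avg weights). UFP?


UFP = EI*4 + EO*5 + EQ*4 + ILF*10 + EIF*7
UFP = 12*4 + 6*5 + 4*4 + 7*10 + 8*7
UFP = 48 + 30 + 16 + 70 + 56
UFP = 220

220


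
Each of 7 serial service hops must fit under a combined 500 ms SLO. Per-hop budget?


Formula: per_stage = total_budget / stages
per_stage = 500 / 7
per_stage = 71.43 ms

71.43 ms


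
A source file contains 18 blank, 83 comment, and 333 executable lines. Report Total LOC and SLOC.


Total LOC = blank + comment + code
Total LOC = 18 + 83 + 333 = 434
SLOC (source only) = code = 333

Total LOC: 434, SLOC: 333


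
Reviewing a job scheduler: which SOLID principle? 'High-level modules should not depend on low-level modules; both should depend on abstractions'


This describes the Dependency Inversion Principle (DIP)

Dependency Inversion Principle (DIP)


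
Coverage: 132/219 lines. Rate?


Coverage = covered / total * 100
Coverage = 132 / 219 * 100
Coverage = 60.27%

60.27%


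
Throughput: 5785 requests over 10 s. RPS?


Formula: throughput = requests / seconds
throughput = 5785 / 10
throughput = 578.5 requests/second

578.5 requests/second


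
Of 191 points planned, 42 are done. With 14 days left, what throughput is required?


Formula: Required rate = Remaining points / Days left
Remaining = 191 - 42 = 149 points
Required rate = 149 / 14 = 10.64 points/day

10.64 points/day


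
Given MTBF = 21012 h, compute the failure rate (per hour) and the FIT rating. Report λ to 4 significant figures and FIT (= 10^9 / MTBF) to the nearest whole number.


Formula: λ = 1 / MTBF; FIT = λ × 1e9 = 1e9 / MTBF
λ = 1 / 21012 ≈ 4.759e-05 failures/hour
FIT = 1e9 / 21012 ≈ 47592 failures per 1e9 hours (nearest whole number)

λ = 4.759e-05 /h, FIT = 47592


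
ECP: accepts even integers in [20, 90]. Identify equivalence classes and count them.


Constraint: even integers in [20, 90]
Class 1: x < 20 — out-of-range invalid
Class 2: x in [20,90] but odd — wrong type invalid
Class 3: x in [20,90] and even — valid
Class 4: x > 90 — out-of-range invalid
Total equivalence classes: 4

4 equivalence classes


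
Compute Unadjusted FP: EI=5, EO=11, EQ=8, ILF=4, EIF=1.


UFP = EI*4 + EO*5 + EQ*4 + ILF*10 + EIF*7
UFP = 5*4 + 11*5 + 8*4 + 4*10 + 1*7
UFP = 20 + 55 + 32 + 40 + 7
UFP = 154

154


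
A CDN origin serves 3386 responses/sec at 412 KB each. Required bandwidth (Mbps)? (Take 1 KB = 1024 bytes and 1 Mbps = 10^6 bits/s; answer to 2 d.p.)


Formula: Mbps = payload_bytes * RPS * 8 / 1e6
Payload per request = 412 KB = 412 * 1024 = 421888 bytes
Total bytes/sec = 421888 * 3386 = 1428512768
Total bits/sec = 1428512768 * 8 = 11428102144
Mbps = 11428102144 / 1e6 = 11428.1

11428.1 Mbps


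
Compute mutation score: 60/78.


Mutation score = killed / total * 100
Mutation score = 60 / 78 * 100
Mutation score = 76.92%

76.92%


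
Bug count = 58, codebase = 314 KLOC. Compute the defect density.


Defect density = defects / KLOC
Defect density = 58 / 314
Defect density = 0.185 defects/KLOC

0.185 defects/KLOC


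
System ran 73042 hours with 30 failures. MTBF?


Formula: MTBF = Total operating time / Number of failures
MTBF = 73042 / 30
MTBF = 2434.73 hours

2434.73 hours


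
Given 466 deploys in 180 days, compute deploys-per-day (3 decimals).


Formula: deployments per day = releases / days
= 466 / 180
= 2.589 deploys/day
(equivalently, 18.12 deploys/week)

2.589 deploys/day


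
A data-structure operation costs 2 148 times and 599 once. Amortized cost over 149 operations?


Formula: Amortized cost = Total cost / Operations
Total cost = (148 * 2) + (1 * 599)
Total cost = 296 + 599 = 895
Amortized = 895 / 149 = 6.0067

6.0067


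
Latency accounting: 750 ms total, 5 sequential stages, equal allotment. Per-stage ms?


Formula: per_stage = total_budget / stages
per_stage = 750 / 5
per_stage = 150.0 ms

150.0 ms


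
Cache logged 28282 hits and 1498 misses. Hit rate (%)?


Formula: hit rate = hits / (hits + misses) * 100
hit rate = 28282 / (28282 + 1498) * 100
hit rate = 28282 / 29780 * 100
hit rate = 94.97%

94.97%


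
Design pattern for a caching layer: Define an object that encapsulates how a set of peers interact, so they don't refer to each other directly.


This matches the Mediator pattern

Mediator


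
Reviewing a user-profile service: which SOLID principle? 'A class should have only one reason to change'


This describes the Single Responsibility Principle (SRP)

Single Responsibility Principle (SRP)


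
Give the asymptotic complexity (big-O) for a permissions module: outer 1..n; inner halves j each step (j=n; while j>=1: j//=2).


Reasoning: n times log n
Complexity: O(n log n)

O(n log n)


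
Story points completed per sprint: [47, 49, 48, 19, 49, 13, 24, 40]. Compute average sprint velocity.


Formula: Avg velocity = Total points / Number of sprints
Points: [47, 49, 48, 19, 49, 13, 24, 40]
Sum = 47 + 49 + 48 + 19 + 49 + 13 + 24 + 40 = 289
Avg velocity = 289 / 8 = 36.13 points/sprint

36.13 points/sprint


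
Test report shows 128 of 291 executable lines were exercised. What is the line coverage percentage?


Coverage = covered / total * 100
Coverage = 128 / 291 * 100
Coverage = 43.99%

43.99%


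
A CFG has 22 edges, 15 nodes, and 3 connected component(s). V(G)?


Formula: V(G) = E - N + 2P
V(G) = 22 - 15 + 2*3
V(G) = 7 + 6
V(G) = 13

13


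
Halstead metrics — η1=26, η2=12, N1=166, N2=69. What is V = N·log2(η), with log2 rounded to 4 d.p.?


Formula: V = N * log2(η), where N = N1 + N2 and η = η1 + η2
η = 26 + 12 = 38
N = 166 + 69 = 235
log2(38) ≈ 5.2479
V = 235 * 5.2479 = 1233.26

1233.26


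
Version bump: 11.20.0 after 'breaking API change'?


Current: 11.20.0
Change category: 'breaking API change' → major bump
SemVer rule: major bump → increment MAJOR, reset MINOR and PATCH to 0
New: 12.0.0

12.0.0


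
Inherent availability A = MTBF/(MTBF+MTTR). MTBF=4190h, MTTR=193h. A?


Availability = MTBF / (MTBF + MTTR)
Availability = 4190 / (4190 + 193)
Availability = 4190 / 4383
Availability = 95.5966%

95.5966%


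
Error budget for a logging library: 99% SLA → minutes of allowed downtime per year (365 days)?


Formula: allowed downtime = period * (100 - SLA) / 100
Period (year (365 days)) = 525600 minutes
Unavailability fraction = (100 - 99.0) / 100
Allowed downtime = 525600 * (100 - 99.0) / 100
Allowed downtime = 5256.0 minutes

5256.0 minutes


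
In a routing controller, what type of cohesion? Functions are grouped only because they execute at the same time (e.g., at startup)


Reasoning: Related by timing only
Type: Temporal cohesion

Temporal cohesion


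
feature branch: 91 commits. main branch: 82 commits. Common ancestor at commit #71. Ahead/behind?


Common ancestor: commit #71
feature commits after divergence: 91 - 71 = 20
main commits after divergence: 82 - 71 = 11
feature is 20 commits ahead of main
main is 11 commits ahead of feature

feature ahead: 20, main ahead: 11


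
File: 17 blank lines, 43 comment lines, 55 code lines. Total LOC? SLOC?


Total LOC = blank + comment + code
Total LOC = 17 + 43 + 55 = 115
SLOC (source only) = code = 55

Total LOC: 115, SLOC: 55


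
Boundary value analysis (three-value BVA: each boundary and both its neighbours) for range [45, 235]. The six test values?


Range: [45, 235]
Boundaries: just below min, min, min+1, max-1, max, just above max
Values: [44, 45, 46, 234, 235, 236]

[44, 45, 46, 234, 235, 236]


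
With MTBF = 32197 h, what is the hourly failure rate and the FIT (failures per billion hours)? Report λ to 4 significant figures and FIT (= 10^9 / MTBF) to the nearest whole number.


Formula: λ = 1 / MTBF; FIT = λ × 1e9 = 1e9 / MTBF
λ = 1 / 32197 ≈ 3.106e-05 failures/hour
FIT = 1e9 / 32197 ≈ 31059 failures per 1e9 hours (nearest whole number)

λ = 3.106e-05 /h, FIT = 31059


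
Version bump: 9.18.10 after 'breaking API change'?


Current: 9.18.10
Change category: 'breaking API change' → major bump
SemVer rule: major bump → increment MAJOR, reset MINOR and PATCH to 0
New: 10.0.0

10.0.0


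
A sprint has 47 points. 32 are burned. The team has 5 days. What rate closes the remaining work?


Formula: Required rate = Remaining points / Days left
Remaining = 47 - 32 = 15 points
Required rate = 15 / 5 = 3.0 points/day

3.0 points/day


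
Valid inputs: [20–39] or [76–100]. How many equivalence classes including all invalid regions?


Valid ranges: [20,39] and [76,100]
Class 1: x < 20 — invalid
Class 2: 20 ≤ x ≤ 39 — valid
Class 3: 39 < x < 76 — invalid (gap between ranges)
Class 4: 76 ≤ x ≤ 100 — valid
Class 5: x > 100 — invalid
Total equivalence classes: 5

5 equivalence classes


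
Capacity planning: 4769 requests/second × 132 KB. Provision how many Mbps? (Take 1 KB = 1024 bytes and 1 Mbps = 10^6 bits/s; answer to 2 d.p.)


Formula: Mbps = payload_bytes * RPS * 8 / 1e6
Payload per request = 132 KB = 132 * 1024 = 135168 bytes
Total bytes/sec = 135168 * 4769 = 644616192
Total bits/sec = 644616192 * 8 = 5156929536
Mbps = 5156929536 / 1e6 = 5156.93

5156.93 Mbps


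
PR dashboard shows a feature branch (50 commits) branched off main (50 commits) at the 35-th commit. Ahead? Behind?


Common ancestor: commit #35
feature commits after divergence: 50 - 35 = 15
main commits after divergence: 50 - 35 = 15
feature is 15 commits ahead of main
main is 15 commits ahead of feature

feature ahead: 15, main ahead: 15


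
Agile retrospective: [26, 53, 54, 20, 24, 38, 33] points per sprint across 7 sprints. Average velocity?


Formula: Avg velocity = Total points / Number of sprints
Points: [26, 53, 54, 20, 24, 38, 33]
Sum = 26 + 53 + 54 + 20 + 24 + 38 + 33 = 248
Avg velocity = 248 / 7 = 35.43 points/sprint

35.43 points/sprint


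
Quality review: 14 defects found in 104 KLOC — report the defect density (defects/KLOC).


Defect density = defects / KLOC
Defect density = 14 / 104
Defect density = 0.135 defects/KLOC

0.135 defects/KLOC


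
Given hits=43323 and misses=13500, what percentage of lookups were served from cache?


Formula: hit rate = hits / (hits + misses) * 100
hit rate = 43323 / (43323 + 13500) * 100
hit rate = 43323 / 56823 * 100
hit rate = 76.24%

76.24%


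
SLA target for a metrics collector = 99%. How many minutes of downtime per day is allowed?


Formula: allowed downtime = period * (100 - SLA) / 100
Period (day) = 1440 minutes
Unavailability fraction = (100 - 99.0) / 100
Allowed downtime = 1440 * (100 - 99.0) / 100
Allowed downtime = 14.4 minutes

14.4 minutes


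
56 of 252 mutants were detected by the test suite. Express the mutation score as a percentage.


Mutation score = killed / total * 100
Mutation score = 56 / 252 * 100
Mutation score = 22.22%

22.22%


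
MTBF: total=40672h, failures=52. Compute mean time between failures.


Formula: MTBF = Total operating time / Number of failures
MTBF = 40672 / 52
MTBF = 782.15 hours

782.15 hours


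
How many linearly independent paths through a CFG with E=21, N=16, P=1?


Formula: V(G) = E - N + 2P
V(G) = 21 - 16 + 2*1
V(G) = 5 + 2
V(G) = 7

7


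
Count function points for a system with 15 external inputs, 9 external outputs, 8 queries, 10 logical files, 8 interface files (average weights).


UFP = EI*4 + EO*5 + EQ*4 + ILF*10 + EIF*7
UFP = 15*4 + 9*5 + 8*4 + 10*10 + 8*7
UFP = 60 + 45 + 32 + 100 + 56
UFP = 293

293


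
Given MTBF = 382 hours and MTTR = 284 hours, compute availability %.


Availability = MTBF / (MTBF + MTTR)
Availability = 382 / (382 + 284)
Availability = 382 / 666
Availability = 57.3574%

57.3574%


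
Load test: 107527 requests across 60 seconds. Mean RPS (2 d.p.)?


Formula: throughput = requests / seconds
throughput = 107527 / 60
throughput = 1792.12 requests/second

1792.12 requests/second


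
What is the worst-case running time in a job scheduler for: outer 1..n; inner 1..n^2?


Reasoning: n times n^2
Complexity: O(n^3)

O(n^3)


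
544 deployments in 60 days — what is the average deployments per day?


Formula: deployments per day = releases / days
= 544 / 60
= 9.067 deploys/day
(equivalently, 63.47 deploys/week)

9.067 deploys/day


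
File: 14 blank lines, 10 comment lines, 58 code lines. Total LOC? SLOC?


Total LOC = blank + comment + code
Total LOC = 14 + 10 + 58 = 82
SLOC (source only) = code = 58

Total LOC: 82, SLOC: 58


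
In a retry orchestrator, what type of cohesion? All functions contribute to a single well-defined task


Reasoning: Best: single purpose
Type: Functional cohesion

Functional cohesion


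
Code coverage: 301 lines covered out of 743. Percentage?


Coverage = covered / total * 100
Coverage = 301 / 743 * 100
Coverage = 40.51%

40.51%


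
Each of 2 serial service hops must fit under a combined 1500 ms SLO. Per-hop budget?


Formula: per_stage = total_budget / stages
per_stage = 1500 / 2
per_stage = 750.0 ms

750.0 ms


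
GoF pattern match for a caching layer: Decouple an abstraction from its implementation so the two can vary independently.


This matches the Bridge pattern

Bridge


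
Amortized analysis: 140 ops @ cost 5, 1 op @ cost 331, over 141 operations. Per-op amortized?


Formula: Amortized cost = Total cost / Operations
Total cost = (140 * 5) + (1 * 331)
Total cost = 700 + 331 = 1031
Amortized = 1031 / 141 = 7.3121

7.3121


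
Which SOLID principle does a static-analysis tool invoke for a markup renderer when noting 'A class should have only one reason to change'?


This describes the Single Responsibility Principle (SRP)

Single Responsibility Principle (SRP)


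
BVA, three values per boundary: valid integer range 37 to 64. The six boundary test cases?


Range: [37, 64]
Boundaries: just below min, min, min+1, max-1, max, just above max
Values: [36, 37, 38, 63, 64, 65]

[36, 37, 38, 63, 64, 65]


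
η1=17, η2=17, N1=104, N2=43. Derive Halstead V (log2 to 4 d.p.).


Formula: V = N * log2(η), where N = N1 + N2 and η = η1 + η2
η = 17 + 17 = 34
N = 104 + 43 = 147
log2(34) ≈ 5.0875
V = 147 * 5.0875 = 747.86

747.86


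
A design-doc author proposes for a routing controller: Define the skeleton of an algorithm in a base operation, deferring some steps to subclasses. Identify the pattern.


This matches the Template Method pattern

Template Method


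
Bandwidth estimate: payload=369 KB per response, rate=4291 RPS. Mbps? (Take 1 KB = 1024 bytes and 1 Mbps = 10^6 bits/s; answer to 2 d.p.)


Formula: Mbps = payload_bytes * RPS * 8 / 1e6
Payload per request = 369 KB = 369 * 1024 = 377856 bytes
Total bytes/sec = 377856 * 4291 = 1621380096
Total bits/sec = 1621380096 * 8 = 12971040768
Mbps = 12971040768 / 1e6 = 12971.04

12971.04 Mbps


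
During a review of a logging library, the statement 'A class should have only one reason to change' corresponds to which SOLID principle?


This describes the Single Responsibility Principle (SRP)

Single Responsibility Principle (SRP)


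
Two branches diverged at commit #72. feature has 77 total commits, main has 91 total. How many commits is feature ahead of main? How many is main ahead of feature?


Common ancestor: commit #72
feature commits after divergence: 77 - 72 = 5
main commits after divergence: 91 - 72 = 19
feature is 5 commits ahead of main
main is 19 commits ahead of feature

feature ahead: 5, main ahead: 19


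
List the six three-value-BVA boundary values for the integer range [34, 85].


Range: [34, 85]
Boundaries: just below min, min, min+1, max-1, max, just above max
Values: [33, 34, 35, 84, 85, 86]

[33, 34, 35, 84, 85, 86]


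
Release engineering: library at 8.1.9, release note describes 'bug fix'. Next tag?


Current: 8.1.9
Change category: 'bug fix' → patch bump
SemVer rule: patch bump → increment PATCH (MAJOR and MINOR unchanged)
New: 8.1.10

8.1.10


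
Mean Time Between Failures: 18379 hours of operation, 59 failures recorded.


Formula: MTBF = Total operating time / Number of failures
MTBF = 18379 / 59
MTBF = 311.51 hours

311.51 hours


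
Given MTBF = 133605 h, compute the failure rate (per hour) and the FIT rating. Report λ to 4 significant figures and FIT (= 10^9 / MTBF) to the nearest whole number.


Formula: λ = 1 / MTBF; FIT = λ × 1e9 = 1e9 / MTBF
λ = 1 / 133605 ≈ 7.485e-06 failures/hour
FIT = 1e9 / 133605 ≈ 7485 failures per 1e9 hours (nearest whole number)

λ = 7.485e-06 /h, FIT = 7485


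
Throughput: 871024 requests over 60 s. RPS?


Formula: throughput = requests / seconds
throughput = 871024 / 60
throughput = 14517.07 requests/second

14517.07 requests/second


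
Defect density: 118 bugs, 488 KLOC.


Defect density = defects / KLOC
Defect density = 118 / 488
Defect density = 0.242 defects/KLOC

0.242 defects/KLOC


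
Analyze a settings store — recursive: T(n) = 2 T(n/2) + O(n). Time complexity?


Reasoning: master theorem case 2 (merge-sort recurrence)
Complexity: O(n log n)

O(n log n)


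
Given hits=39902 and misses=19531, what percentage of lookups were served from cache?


Formula: hit rate = hits / (hits + misses) * 100
hit rate = 39902 / (39902 + 19531) * 100
hit rate = 39902 / 59433 * 100
hit rate = 67.14%

67.14%


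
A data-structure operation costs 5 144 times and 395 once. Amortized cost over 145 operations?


Formula: Amortized cost = Total cost / Operations
Total cost = (144 * 5) + (1 * 395)
Total cost = 720 + 395 = 1115
Amortized = 1115 / 145 = 7.6897

7.6897


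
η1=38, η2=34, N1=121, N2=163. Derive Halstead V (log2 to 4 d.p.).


Formula: V = N * log2(η), where N = N1 + N2 and η = η1 + η2
η = 38 + 34 = 72
N = 121 + 163 = 284
log2(72) ≈ 6.1699
V = 284 * 6.1699 = 1752.25

1752.25


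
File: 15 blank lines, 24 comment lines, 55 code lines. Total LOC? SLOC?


Total LOC = blank + comment + code
Total LOC = 15 + 24 + 55 = 94
SLOC (source only) = code = 55

Total LOC: 94, SLOC: 55


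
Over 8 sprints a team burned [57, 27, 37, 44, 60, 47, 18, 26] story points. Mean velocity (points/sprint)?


Formula: Avg velocity = Total points / Number of sprints
Points: [57, 27, 37, 44, 60, 47, 18, 26]
Sum = 57 + 27 + 37 + 44 + 60 + 47 + 18 + 26 = 316
Avg velocity = 316 / 8 = 39.5 points/sprint

39.5 points/sprint


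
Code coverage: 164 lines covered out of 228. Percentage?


Coverage = covered / total * 100
Coverage = 164 / 228 * 100
Coverage = 71.93%

71.93%


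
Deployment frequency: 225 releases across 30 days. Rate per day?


Formula: deployments per day = releases / days
= 225 / 30
= 7.5 deploys/day
(equivalently, 52.5 deploys/week)

7.5 deploys/day


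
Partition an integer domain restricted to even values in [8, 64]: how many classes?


Constraint: even integers in [8, 64]
Class 1: x < 8 — out-of-range invalid
Class 2: x in [8,64] but odd — wrong type invalid
Class 3: x in [8,64] and even — valid
Class 4: x > 64 — out-of-range invalid
Total equivalence classes: 4

4 equivalence classes


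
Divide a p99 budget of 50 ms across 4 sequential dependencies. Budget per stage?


Formula: per_stage = total_budget / stages
per_stage = 50 / 4
per_stage = 12.5 ms

12.5 ms


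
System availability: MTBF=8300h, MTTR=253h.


Availability = MTBF / (MTBF + MTTR)
Availability = 8300 / (8300 + 253)
Availability = 8300 / 8553
Availability = 97.042%

97.042%


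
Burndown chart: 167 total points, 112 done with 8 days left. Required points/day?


Formula: Required rate = Remaining points / Days left
Remaining = 167 - 112 = 55 points
Required rate = 55 / 8 = 6.88 points/day

6.88 points/day


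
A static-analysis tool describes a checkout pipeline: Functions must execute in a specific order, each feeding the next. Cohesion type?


Reasoning: Output of one is input to next
Type: Sequential cohesion

Sequential cohesion


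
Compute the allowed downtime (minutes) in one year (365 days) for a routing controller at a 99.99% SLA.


Formula: allowed downtime = period * (100 - SLA) / 100
Period (year (365 days)) = 525600 minutes
Unavailability fraction = (100 - 99.99) / 100
Allowed downtime = 525600 * (100 - 99.99) / 100
Allowed downtime = 52.56 minutes

52.56 minutes


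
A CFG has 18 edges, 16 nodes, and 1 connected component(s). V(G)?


Formula: V(G) = E - N + 2P
V(G) = 18 - 16 + 2*1
V(G) = 2 + 2
V(G) = 4

4


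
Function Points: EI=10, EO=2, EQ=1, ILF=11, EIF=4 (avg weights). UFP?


UFP = EI*4 + EO*5 + EQ*4 + ILF*10 + EIF*7
UFP = 10*4 + 2*5 + 1*4 + 11*10 + 4*7
UFP = 40 + 10 + 4 + 110 + 28
UFP = 192

192


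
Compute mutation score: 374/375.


Mutation score = killed / total * 100
Mutation score = 374 / 375 * 100
Mutation score = 99.73%

99.73%


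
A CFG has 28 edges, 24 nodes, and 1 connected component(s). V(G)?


Formula: V(G) = E - N + 2P
V(G) = 28 - 24 + 2*1
V(G) = 4 + 2
V(G) = 6

6


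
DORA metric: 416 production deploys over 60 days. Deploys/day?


Formula: deployments per day = releases / days
= 416 / 60
= 6.933 deploys/day
(equivalently, 48.53 deploys/week)

6.933 deploys/day


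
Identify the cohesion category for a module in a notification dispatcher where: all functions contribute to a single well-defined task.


Reasoning: Best: single purpose
Type: Functional cohesion

Functional cohesion


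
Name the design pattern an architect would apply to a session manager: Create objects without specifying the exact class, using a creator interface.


This matches the Factory Method pattern

Factory Method


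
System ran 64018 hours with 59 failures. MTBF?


Formula: MTBF = Total operating time / Number of failures
MTBF = 64018 / 59
MTBF = 1085.05 hours

1085.05 hours


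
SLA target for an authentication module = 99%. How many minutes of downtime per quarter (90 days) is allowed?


Formula: allowed downtime = period * (100 - SLA) / 100
Period (quarter (90 days)) = 129600 minutes
Unavailability fraction = (100 - 99.0) / 100
Allowed downtime = 129600 * (100 - 99.0) / 100
Allowed downtime = 1296.0 minutes

1296.0 minutes


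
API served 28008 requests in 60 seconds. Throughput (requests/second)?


Formula: throughput = requests / seconds
throughput = 28008 / 60
throughput = 466.8 requests/second

466.8 requests/second


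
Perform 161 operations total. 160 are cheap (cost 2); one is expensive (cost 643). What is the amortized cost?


Formula: Amortized cost = Total cost / Operations
Total cost = (160 * 2) + (1 * 643)
Total cost = 320 + 643 = 963
Amortized = 963 / 161 = 5.9814

5.9814


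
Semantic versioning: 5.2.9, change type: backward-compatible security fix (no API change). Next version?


Current: 5.2.9
Change category: 'backward-compatible security fix (no API change)' → patch bump
SemVer rule: patch bump → increment PATCH (MAJOR and MINOR unchanged)
New: 5.2.10

5.2.10


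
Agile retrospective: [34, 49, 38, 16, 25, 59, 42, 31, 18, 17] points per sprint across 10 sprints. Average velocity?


Formula: Avg velocity = Total points / Number of sprints
Points: [34, 49, 38, 16, 25, 59, 42, 31, 18, 17]
Sum = 34 + 49 + 38 + 16 + 25 + 59 + 42 + 31 + 18 + 17 = 329
Avg velocity = 329 / 10 = 32.9 points/sprint

32.9 points/sprint


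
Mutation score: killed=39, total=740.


Mutation score = killed / total * 100
Mutation score = 39 / 740 * 100
Mutation score = 5.27%

5.27%


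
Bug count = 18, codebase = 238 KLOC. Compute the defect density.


Defect density = defects / KLOC
Defect density = 18 / 238
Defect density = 0.076 defects/KLOC

0.076 defects/KLOC


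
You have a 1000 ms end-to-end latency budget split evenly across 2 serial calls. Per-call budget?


Formula: per_stage = total_budget / stages
per_stage = 1000 / 2
per_stage = 500.0 ms

500.0 ms


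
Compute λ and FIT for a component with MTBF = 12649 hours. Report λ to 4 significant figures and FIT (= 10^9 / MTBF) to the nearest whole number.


Formula: λ = 1 / MTBF; FIT = λ × 1e9 = 1e9 / MTBF
λ = 1 / 12649 ≈ 7.906e-05 failures/hour
FIT = 1e9 / 12649 ≈ 79058 failures per 1e9 hours (nearest whole number)

λ = 7.906e-05 /h, FIT = 79058


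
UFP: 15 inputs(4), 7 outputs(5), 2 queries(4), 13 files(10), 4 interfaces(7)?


UFP = EI*4 + EO*5 + EQ*4 + ILF*10 + EIF*7
UFP = 15*4 + 7*5 + 2*4 + 13*10 + 4*7
UFP = 60 + 35 + 8 + 130 + 28
UFP = 261

261


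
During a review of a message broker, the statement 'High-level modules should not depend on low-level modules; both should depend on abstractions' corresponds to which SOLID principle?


This describes the Dependency Inversion Principle (DIP)

Dependency Inversion Principle (DIP)


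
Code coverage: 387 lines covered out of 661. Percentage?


Coverage = covered / total * 100
Coverage = 387 / 661 * 100
Coverage = 58.55%

58.55%


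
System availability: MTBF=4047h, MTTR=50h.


Availability = MTBF / (MTBF + MTTR)
Availability = 4047 / (4047 + 50)
Availability = 4047 / 4097
Availability = 98.7796%

98.7796%


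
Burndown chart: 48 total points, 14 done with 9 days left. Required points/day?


Formula: Required rate = Remaining points / Days left
Remaining = 48 - 14 = 34 points
Required rate = 34 / 9 = 3.78 points/day

3.78 points/day


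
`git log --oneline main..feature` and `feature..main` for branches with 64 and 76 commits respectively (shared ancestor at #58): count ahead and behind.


Common ancestor: commit #58
feature commits after divergence: 64 - 58 = 6
main commits after divergence: 76 - 58 = 18
feature is 6 commits ahead of main
main is 18 commits ahead of feature

feature ahead: 6, main ahead: 18


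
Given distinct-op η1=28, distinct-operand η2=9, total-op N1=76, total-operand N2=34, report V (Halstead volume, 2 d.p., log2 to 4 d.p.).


Formula: V = N * log2(η), where N = N1 + N2 and η = η1 + η2
η = 28 + 9 = 37
N = 76 + 34 = 110
log2(37) ≈ 5.2095
V = 110 * 5.2095 = 573.05

573.05


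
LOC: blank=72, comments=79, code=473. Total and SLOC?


Total LOC = blank + comment + code
Total LOC = 72 + 79 + 473 = 624
SLOC (source only) = code = 473

Total LOC: 624, SLOC: 473


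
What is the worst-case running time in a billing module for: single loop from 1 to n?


Reasoning: one pass through n items
Complexity: O(n)

O(n)


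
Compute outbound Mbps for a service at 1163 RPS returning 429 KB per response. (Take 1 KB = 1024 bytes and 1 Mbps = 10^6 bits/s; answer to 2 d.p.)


Formula: Mbps = payload_bytes * RPS * 8 / 1e6
Payload per request = 429 KB = 429 * 1024 = 439296 bytes
Total bytes/sec = 439296 * 1163 = 510901248
Total bits/sec = 510901248 * 8 = 4087209984
Mbps = 4087209984 / 1e6 = 4087.21

4087.21 Mbps


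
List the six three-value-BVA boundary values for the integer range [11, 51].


Range: [11, 51]
Boundaries: just below min, min, min+1, max-1, max, just above max
Values: [10, 11, 12, 50, 51, 52]

[10, 11, 12, 50, 51, 52]


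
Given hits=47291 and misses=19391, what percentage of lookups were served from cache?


Formula: hit rate = hits / (hits + misses) * 100
hit rate = 47291 / (47291 + 19391) * 100
hit rate = 47291 / 66682 * 100
hit rate = 70.92%

70.92%


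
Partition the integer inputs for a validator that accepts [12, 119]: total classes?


Valid range: [12, 119]
Class 1: x < 12 — invalid
Class 2: 12 ≤ x ≤ 119 — valid
Class 3: x > 119 — invalid
Total equivalence classes: 3

3 equivalence classes


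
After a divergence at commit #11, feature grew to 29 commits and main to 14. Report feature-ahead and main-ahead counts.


Common ancestor: commit #11
feature commits after divergence: 29 - 11 = 18
main commits after divergence: 14 - 11 = 3
feature is 18 commits ahead of main
main is 3 commits ahead of feature

feature ahead: 18, main ahead: 3
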